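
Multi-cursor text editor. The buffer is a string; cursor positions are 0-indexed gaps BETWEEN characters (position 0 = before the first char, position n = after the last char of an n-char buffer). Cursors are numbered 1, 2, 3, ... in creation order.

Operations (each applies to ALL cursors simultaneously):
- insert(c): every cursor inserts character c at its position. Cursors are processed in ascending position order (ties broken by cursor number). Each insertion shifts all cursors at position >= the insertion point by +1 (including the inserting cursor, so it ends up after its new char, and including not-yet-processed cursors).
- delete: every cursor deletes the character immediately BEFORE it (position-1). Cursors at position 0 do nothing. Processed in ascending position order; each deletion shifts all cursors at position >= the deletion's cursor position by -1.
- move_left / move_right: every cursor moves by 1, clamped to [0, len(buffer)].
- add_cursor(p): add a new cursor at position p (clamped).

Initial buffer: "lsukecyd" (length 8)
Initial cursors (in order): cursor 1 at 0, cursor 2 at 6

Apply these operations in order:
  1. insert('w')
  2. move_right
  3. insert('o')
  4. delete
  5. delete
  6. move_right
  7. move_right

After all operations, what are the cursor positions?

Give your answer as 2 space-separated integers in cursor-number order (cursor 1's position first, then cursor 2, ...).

After op 1 (insert('w')): buffer="wlsukecwyd" (len 10), cursors c1@1 c2@8, authorship 1......2..
After op 2 (move_right): buffer="wlsukecwyd" (len 10), cursors c1@2 c2@9, authorship 1......2..
After op 3 (insert('o')): buffer="wlosukecwyod" (len 12), cursors c1@3 c2@11, authorship 1.1.....2.2.
After op 4 (delete): buffer="wlsukecwyd" (len 10), cursors c1@2 c2@9, authorship 1......2..
After op 5 (delete): buffer="wsukecwd" (len 8), cursors c1@1 c2@7, authorship 1.....2.
After op 6 (move_right): buffer="wsukecwd" (len 8), cursors c1@2 c2@8, authorship 1.....2.
After op 7 (move_right): buffer="wsukecwd" (len 8), cursors c1@3 c2@8, authorship 1.....2.

Answer: 3 8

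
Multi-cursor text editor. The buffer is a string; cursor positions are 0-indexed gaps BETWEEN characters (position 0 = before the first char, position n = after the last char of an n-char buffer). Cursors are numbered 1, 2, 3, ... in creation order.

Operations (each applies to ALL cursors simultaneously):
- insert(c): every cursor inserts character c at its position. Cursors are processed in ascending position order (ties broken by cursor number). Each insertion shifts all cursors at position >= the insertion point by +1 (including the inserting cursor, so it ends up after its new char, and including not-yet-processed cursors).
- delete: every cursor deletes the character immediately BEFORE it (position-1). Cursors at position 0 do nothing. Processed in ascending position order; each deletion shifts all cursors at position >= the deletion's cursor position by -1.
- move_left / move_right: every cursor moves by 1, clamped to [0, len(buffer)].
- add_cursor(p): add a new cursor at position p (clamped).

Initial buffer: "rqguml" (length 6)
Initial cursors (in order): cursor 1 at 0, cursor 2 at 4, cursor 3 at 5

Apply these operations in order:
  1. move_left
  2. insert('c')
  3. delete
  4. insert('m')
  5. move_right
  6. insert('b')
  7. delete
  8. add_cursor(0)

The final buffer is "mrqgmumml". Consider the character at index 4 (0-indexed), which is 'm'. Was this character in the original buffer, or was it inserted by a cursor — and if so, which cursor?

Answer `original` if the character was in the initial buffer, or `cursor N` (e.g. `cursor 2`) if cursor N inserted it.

Answer: cursor 2

Derivation:
After op 1 (move_left): buffer="rqguml" (len 6), cursors c1@0 c2@3 c3@4, authorship ......
After op 2 (insert('c')): buffer="crqgcucml" (len 9), cursors c1@1 c2@5 c3@7, authorship 1...2.3..
After op 3 (delete): buffer="rqguml" (len 6), cursors c1@0 c2@3 c3@4, authorship ......
After op 4 (insert('m')): buffer="mrqgmumml" (len 9), cursors c1@1 c2@5 c3@7, authorship 1...2.3..
After op 5 (move_right): buffer="mrqgmumml" (len 9), cursors c1@2 c2@6 c3@8, authorship 1...2.3..
After op 6 (insert('b')): buffer="mrbqgmubmmbl" (len 12), cursors c1@3 c2@8 c3@11, authorship 1.1..2.23.3.
After op 7 (delete): buffer="mrqgmumml" (len 9), cursors c1@2 c2@6 c3@8, authorship 1...2.3..
After op 8 (add_cursor(0)): buffer="mrqgmumml" (len 9), cursors c4@0 c1@2 c2@6 c3@8, authorship 1...2.3..
Authorship (.=original, N=cursor N): 1 . . . 2 . 3 . .
Index 4: author = 2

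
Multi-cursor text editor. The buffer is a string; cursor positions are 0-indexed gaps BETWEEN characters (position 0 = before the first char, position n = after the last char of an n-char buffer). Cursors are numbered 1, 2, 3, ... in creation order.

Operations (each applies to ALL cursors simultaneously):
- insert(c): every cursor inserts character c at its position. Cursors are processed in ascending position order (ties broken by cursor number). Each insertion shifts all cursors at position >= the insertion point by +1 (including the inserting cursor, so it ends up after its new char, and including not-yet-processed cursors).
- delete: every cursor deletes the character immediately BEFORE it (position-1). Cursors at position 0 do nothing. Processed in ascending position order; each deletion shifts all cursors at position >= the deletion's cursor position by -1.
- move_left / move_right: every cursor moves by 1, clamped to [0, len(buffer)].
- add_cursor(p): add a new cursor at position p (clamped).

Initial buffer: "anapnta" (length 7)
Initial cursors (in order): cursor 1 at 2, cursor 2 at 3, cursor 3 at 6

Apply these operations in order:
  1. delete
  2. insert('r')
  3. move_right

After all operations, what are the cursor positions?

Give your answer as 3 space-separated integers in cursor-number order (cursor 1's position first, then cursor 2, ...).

After op 1 (delete): buffer="apna" (len 4), cursors c1@1 c2@1 c3@3, authorship ....
After op 2 (insert('r')): buffer="arrpnra" (len 7), cursors c1@3 c2@3 c3@6, authorship .12..3.
After op 3 (move_right): buffer="arrpnra" (len 7), cursors c1@4 c2@4 c3@7, authorship .12..3.

Answer: 4 4 7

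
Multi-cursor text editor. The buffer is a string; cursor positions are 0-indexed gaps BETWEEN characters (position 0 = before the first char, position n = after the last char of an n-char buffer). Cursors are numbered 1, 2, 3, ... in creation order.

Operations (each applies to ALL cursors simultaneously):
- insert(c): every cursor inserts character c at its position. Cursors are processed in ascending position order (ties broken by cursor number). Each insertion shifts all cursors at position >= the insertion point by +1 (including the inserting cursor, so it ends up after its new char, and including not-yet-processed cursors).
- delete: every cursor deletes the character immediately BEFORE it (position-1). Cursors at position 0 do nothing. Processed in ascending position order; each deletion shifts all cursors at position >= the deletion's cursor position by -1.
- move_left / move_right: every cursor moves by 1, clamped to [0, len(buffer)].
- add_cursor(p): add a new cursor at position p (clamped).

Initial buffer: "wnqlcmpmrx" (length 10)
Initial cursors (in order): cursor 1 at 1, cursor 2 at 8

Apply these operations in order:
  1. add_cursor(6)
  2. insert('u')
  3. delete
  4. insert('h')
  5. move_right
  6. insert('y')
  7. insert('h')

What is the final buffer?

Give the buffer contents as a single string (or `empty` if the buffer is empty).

Answer: whnyhqlcmhpyhmhryhx

Derivation:
After op 1 (add_cursor(6)): buffer="wnqlcmpmrx" (len 10), cursors c1@1 c3@6 c2@8, authorship ..........
After op 2 (insert('u')): buffer="wunqlcmupmurx" (len 13), cursors c1@2 c3@8 c2@11, authorship .1.....3..2..
After op 3 (delete): buffer="wnqlcmpmrx" (len 10), cursors c1@1 c3@6 c2@8, authorship ..........
After op 4 (insert('h')): buffer="whnqlcmhpmhrx" (len 13), cursors c1@2 c3@8 c2@11, authorship .1.....3..2..
After op 5 (move_right): buffer="whnqlcmhpmhrx" (len 13), cursors c1@3 c3@9 c2@12, authorship .1.....3..2..
After op 6 (insert('y')): buffer="whnyqlcmhpymhryx" (len 16), cursors c1@4 c3@11 c2@15, authorship .1.1....3.3.2.2.
After op 7 (insert('h')): buffer="whnyhqlcmhpyhmhryhx" (len 19), cursors c1@5 c3@13 c2@18, authorship .1.11....3.33.2.22.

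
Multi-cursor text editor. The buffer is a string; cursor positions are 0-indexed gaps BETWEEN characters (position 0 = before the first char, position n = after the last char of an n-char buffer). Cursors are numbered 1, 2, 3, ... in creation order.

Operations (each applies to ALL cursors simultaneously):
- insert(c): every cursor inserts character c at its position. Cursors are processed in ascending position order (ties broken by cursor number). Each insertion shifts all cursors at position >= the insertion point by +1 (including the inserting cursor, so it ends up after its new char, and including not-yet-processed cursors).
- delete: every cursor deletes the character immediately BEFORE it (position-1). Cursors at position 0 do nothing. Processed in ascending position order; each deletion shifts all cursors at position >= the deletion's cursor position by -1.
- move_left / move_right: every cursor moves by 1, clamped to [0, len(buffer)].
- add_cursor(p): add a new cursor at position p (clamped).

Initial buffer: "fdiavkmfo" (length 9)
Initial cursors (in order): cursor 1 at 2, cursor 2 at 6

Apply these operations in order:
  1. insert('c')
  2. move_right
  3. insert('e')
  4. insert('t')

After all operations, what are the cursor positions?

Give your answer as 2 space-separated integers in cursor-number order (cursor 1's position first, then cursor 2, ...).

After op 1 (insert('c')): buffer="fdciavkcmfo" (len 11), cursors c1@3 c2@8, authorship ..1....2...
After op 2 (move_right): buffer="fdciavkcmfo" (len 11), cursors c1@4 c2@9, authorship ..1....2...
After op 3 (insert('e')): buffer="fdcieavkcmefo" (len 13), cursors c1@5 c2@11, authorship ..1.1...2.2..
After op 4 (insert('t')): buffer="fdcietavkcmetfo" (len 15), cursors c1@6 c2@13, authorship ..1.11...2.22..

Answer: 6 13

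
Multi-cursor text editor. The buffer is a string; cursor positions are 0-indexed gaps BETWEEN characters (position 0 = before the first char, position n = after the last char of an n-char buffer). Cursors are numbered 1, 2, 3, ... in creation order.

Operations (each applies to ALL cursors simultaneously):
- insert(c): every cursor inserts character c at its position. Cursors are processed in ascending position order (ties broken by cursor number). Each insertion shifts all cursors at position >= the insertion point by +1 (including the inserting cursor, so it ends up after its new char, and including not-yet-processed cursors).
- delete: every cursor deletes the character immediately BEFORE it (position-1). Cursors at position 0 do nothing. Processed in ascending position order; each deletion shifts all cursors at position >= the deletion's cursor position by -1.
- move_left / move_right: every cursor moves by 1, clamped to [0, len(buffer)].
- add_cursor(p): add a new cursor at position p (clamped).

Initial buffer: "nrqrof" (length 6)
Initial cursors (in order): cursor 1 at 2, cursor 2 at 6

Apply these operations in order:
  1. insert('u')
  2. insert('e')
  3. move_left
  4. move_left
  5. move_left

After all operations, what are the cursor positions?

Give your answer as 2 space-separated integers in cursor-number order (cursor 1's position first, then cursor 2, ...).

After op 1 (insert('u')): buffer="nruqrofu" (len 8), cursors c1@3 c2@8, authorship ..1....2
After op 2 (insert('e')): buffer="nrueqrofue" (len 10), cursors c1@4 c2@10, authorship ..11....22
After op 3 (move_left): buffer="nrueqrofue" (len 10), cursors c1@3 c2@9, authorship ..11....22
After op 4 (move_left): buffer="nrueqrofue" (len 10), cursors c1@2 c2@8, authorship ..11....22
After op 5 (move_left): buffer="nrueqrofue" (len 10), cursors c1@1 c2@7, authorship ..11....22

Answer: 1 7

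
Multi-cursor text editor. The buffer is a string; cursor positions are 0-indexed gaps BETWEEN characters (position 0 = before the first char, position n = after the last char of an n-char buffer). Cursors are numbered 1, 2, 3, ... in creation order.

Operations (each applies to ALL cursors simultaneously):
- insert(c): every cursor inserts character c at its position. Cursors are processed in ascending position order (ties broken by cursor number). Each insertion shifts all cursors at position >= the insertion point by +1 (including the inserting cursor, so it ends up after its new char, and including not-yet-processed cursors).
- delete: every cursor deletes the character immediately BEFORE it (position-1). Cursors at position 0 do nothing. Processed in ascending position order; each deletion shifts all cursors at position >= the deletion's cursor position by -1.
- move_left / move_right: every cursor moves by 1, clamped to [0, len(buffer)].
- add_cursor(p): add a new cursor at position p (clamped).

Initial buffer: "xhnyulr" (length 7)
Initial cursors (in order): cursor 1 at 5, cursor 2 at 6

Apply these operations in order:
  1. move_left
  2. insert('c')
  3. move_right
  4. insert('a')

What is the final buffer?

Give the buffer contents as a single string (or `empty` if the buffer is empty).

Answer: xhnycuaclar

Derivation:
After op 1 (move_left): buffer="xhnyulr" (len 7), cursors c1@4 c2@5, authorship .......
After op 2 (insert('c')): buffer="xhnycuclr" (len 9), cursors c1@5 c2@7, authorship ....1.2..
After op 3 (move_right): buffer="xhnycuclr" (len 9), cursors c1@6 c2@8, authorship ....1.2..
After op 4 (insert('a')): buffer="xhnycuaclar" (len 11), cursors c1@7 c2@10, authorship ....1.12.2.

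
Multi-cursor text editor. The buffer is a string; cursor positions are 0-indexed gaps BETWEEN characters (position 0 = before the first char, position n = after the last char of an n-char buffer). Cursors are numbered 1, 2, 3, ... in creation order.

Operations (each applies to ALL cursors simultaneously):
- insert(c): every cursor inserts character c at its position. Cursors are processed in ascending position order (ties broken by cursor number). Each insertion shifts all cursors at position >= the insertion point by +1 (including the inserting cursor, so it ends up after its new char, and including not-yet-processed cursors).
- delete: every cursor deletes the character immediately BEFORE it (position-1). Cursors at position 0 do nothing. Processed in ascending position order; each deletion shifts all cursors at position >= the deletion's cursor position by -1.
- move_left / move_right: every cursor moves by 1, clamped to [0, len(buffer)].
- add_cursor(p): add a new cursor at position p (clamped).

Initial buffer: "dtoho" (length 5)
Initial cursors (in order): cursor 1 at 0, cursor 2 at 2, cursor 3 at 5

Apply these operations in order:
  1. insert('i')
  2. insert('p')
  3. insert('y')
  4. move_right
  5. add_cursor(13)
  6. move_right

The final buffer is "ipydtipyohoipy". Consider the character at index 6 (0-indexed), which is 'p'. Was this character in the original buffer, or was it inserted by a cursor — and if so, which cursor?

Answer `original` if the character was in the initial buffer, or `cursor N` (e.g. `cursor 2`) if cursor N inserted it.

Answer: cursor 2

Derivation:
After op 1 (insert('i')): buffer="idtiohoi" (len 8), cursors c1@1 c2@4 c3@8, authorship 1..2...3
After op 2 (insert('p')): buffer="ipdtipohoip" (len 11), cursors c1@2 c2@6 c3@11, authorship 11..22...33
After op 3 (insert('y')): buffer="ipydtipyohoipy" (len 14), cursors c1@3 c2@8 c3@14, authorship 111..222...333
After op 4 (move_right): buffer="ipydtipyohoipy" (len 14), cursors c1@4 c2@9 c3@14, authorship 111..222...333
After op 5 (add_cursor(13)): buffer="ipydtipyohoipy" (len 14), cursors c1@4 c2@9 c4@13 c3@14, authorship 111..222...333
After op 6 (move_right): buffer="ipydtipyohoipy" (len 14), cursors c1@5 c2@10 c3@14 c4@14, authorship 111..222...333
Authorship (.=original, N=cursor N): 1 1 1 . . 2 2 2 . . . 3 3 3
Index 6: author = 2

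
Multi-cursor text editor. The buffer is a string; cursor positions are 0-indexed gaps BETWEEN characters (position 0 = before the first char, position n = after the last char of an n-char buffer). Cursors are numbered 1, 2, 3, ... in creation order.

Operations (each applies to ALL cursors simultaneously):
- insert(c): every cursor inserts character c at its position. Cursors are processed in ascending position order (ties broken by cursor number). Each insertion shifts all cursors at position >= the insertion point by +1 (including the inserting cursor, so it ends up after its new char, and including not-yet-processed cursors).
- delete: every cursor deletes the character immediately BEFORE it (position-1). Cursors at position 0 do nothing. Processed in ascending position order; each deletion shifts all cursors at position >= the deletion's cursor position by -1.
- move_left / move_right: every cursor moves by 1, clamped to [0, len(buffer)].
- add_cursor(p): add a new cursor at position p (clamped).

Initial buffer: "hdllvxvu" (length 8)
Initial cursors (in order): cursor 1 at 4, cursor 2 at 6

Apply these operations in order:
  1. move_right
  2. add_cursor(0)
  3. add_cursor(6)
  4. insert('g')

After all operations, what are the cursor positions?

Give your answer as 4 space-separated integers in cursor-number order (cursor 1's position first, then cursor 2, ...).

After op 1 (move_right): buffer="hdllvxvu" (len 8), cursors c1@5 c2@7, authorship ........
After op 2 (add_cursor(0)): buffer="hdllvxvu" (len 8), cursors c3@0 c1@5 c2@7, authorship ........
After op 3 (add_cursor(6)): buffer="hdllvxvu" (len 8), cursors c3@0 c1@5 c4@6 c2@7, authorship ........
After op 4 (insert('g')): buffer="ghdllvgxgvgu" (len 12), cursors c3@1 c1@7 c4@9 c2@11, authorship 3.....1.4.2.

Answer: 7 11 1 9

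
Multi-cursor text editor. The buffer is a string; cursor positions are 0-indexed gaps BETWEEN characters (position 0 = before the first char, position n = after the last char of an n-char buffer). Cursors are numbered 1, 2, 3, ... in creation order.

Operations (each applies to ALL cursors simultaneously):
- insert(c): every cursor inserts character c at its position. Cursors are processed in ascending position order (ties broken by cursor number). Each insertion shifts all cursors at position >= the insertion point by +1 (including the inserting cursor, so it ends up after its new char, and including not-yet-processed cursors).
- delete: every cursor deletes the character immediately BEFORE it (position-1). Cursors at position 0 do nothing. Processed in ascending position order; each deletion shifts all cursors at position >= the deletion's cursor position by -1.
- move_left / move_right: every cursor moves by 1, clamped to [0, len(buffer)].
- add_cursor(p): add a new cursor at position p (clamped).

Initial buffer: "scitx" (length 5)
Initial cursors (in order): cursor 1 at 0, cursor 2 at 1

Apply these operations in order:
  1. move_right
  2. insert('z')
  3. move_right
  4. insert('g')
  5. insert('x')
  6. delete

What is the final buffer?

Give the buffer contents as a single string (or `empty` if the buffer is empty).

Answer: szcgzigtx

Derivation:
After op 1 (move_right): buffer="scitx" (len 5), cursors c1@1 c2@2, authorship .....
After op 2 (insert('z')): buffer="szczitx" (len 7), cursors c1@2 c2@4, authorship .1.2...
After op 3 (move_right): buffer="szczitx" (len 7), cursors c1@3 c2@5, authorship .1.2...
After op 4 (insert('g')): buffer="szcgzigtx" (len 9), cursors c1@4 c2@7, authorship .1.12.2..
After op 5 (insert('x')): buffer="szcgxzigxtx" (len 11), cursors c1@5 c2@9, authorship .1.112.22..
After op 6 (delete): buffer="szcgzigtx" (len 9), cursors c1@4 c2@7, authorship .1.12.2..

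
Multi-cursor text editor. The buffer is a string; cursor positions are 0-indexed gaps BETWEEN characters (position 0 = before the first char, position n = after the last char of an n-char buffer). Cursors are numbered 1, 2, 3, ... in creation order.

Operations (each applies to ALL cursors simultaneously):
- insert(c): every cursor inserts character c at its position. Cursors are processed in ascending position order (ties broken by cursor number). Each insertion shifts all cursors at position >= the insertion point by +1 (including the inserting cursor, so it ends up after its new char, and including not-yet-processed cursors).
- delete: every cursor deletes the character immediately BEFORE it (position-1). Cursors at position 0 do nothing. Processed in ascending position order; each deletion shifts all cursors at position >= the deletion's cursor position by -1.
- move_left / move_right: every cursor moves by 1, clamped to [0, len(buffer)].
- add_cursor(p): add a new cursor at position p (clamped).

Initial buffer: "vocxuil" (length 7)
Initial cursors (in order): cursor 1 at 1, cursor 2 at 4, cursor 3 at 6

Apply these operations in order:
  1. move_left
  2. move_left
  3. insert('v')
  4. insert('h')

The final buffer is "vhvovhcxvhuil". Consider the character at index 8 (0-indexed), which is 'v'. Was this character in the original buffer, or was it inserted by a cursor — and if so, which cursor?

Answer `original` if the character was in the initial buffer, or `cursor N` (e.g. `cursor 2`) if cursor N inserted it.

After op 1 (move_left): buffer="vocxuil" (len 7), cursors c1@0 c2@3 c3@5, authorship .......
After op 2 (move_left): buffer="vocxuil" (len 7), cursors c1@0 c2@2 c3@4, authorship .......
After op 3 (insert('v')): buffer="vvovcxvuil" (len 10), cursors c1@1 c2@4 c3@7, authorship 1..2..3...
After op 4 (insert('h')): buffer="vhvovhcxvhuil" (len 13), cursors c1@2 c2@6 c3@10, authorship 11..22..33...
Authorship (.=original, N=cursor N): 1 1 . . 2 2 . . 3 3 . . .
Index 8: author = 3

Answer: cursor 3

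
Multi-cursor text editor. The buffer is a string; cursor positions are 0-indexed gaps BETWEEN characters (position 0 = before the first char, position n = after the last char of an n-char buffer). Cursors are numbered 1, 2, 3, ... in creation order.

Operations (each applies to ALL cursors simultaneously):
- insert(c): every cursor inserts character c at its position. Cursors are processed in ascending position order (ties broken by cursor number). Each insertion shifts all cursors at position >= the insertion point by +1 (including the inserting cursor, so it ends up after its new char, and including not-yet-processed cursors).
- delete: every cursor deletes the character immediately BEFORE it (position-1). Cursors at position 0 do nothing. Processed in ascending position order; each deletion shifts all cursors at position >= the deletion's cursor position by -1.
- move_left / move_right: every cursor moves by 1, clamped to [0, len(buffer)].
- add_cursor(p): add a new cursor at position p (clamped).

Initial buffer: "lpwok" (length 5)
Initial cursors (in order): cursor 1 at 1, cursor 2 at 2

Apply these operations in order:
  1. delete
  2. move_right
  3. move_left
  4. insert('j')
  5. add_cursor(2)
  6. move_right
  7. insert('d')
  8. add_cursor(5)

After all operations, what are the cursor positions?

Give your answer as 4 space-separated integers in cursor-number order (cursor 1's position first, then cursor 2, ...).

After op 1 (delete): buffer="wok" (len 3), cursors c1@0 c2@0, authorship ...
After op 2 (move_right): buffer="wok" (len 3), cursors c1@1 c2@1, authorship ...
After op 3 (move_left): buffer="wok" (len 3), cursors c1@0 c2@0, authorship ...
After op 4 (insert('j')): buffer="jjwok" (len 5), cursors c1@2 c2@2, authorship 12...
After op 5 (add_cursor(2)): buffer="jjwok" (len 5), cursors c1@2 c2@2 c3@2, authorship 12...
After op 6 (move_right): buffer="jjwok" (len 5), cursors c1@3 c2@3 c3@3, authorship 12...
After op 7 (insert('d')): buffer="jjwdddok" (len 8), cursors c1@6 c2@6 c3@6, authorship 12.123..
After op 8 (add_cursor(5)): buffer="jjwdddok" (len 8), cursors c4@5 c1@6 c2@6 c3@6, authorship 12.123..

Answer: 6 6 6 5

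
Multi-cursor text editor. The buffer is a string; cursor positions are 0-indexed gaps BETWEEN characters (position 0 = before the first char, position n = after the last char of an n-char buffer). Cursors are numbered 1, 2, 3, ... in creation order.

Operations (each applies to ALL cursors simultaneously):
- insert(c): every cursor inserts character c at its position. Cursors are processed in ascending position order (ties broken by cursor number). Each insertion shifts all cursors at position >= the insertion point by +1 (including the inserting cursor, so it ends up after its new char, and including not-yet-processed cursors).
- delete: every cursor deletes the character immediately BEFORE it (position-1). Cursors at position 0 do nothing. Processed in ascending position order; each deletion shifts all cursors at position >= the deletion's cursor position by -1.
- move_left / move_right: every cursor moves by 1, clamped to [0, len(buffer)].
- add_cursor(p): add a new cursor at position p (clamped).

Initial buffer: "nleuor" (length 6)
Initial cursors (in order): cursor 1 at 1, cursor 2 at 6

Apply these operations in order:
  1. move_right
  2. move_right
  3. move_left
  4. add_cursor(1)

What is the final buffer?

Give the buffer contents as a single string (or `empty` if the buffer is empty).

After op 1 (move_right): buffer="nleuor" (len 6), cursors c1@2 c2@6, authorship ......
After op 2 (move_right): buffer="nleuor" (len 6), cursors c1@3 c2@6, authorship ......
After op 3 (move_left): buffer="nleuor" (len 6), cursors c1@2 c2@5, authorship ......
After op 4 (add_cursor(1)): buffer="nleuor" (len 6), cursors c3@1 c1@2 c2@5, authorship ......

Answer: nleuor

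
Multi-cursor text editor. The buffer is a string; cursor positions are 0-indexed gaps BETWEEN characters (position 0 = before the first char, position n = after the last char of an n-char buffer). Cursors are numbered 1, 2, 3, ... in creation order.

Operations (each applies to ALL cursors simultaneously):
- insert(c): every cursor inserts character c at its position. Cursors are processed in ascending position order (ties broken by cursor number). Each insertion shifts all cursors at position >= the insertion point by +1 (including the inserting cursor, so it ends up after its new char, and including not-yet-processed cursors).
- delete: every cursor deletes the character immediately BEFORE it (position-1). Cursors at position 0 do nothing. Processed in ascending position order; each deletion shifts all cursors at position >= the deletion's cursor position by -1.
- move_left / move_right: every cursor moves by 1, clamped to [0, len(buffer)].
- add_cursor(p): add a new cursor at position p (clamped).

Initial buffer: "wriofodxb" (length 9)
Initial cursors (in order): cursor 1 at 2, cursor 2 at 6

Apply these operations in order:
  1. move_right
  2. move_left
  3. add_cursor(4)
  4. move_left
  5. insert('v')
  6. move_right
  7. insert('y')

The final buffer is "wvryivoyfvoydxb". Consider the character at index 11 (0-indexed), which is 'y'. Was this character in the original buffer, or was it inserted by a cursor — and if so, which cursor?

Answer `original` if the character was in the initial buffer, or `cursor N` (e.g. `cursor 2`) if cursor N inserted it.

After op 1 (move_right): buffer="wriofodxb" (len 9), cursors c1@3 c2@7, authorship .........
After op 2 (move_left): buffer="wriofodxb" (len 9), cursors c1@2 c2@6, authorship .........
After op 3 (add_cursor(4)): buffer="wriofodxb" (len 9), cursors c1@2 c3@4 c2@6, authorship .........
After op 4 (move_left): buffer="wriofodxb" (len 9), cursors c1@1 c3@3 c2@5, authorship .........
After op 5 (insert('v')): buffer="wvrivofvodxb" (len 12), cursors c1@2 c3@5 c2@8, authorship .1..3..2....
After op 6 (move_right): buffer="wvrivofvodxb" (len 12), cursors c1@3 c3@6 c2@9, authorship .1..3..2....
After op 7 (insert('y')): buffer="wvryivoyfvoydxb" (len 15), cursors c1@4 c3@8 c2@12, authorship .1.1.3.3.2.2...
Authorship (.=original, N=cursor N): . 1 . 1 . 3 . 3 . 2 . 2 . . .
Index 11: author = 2

Answer: cursor 2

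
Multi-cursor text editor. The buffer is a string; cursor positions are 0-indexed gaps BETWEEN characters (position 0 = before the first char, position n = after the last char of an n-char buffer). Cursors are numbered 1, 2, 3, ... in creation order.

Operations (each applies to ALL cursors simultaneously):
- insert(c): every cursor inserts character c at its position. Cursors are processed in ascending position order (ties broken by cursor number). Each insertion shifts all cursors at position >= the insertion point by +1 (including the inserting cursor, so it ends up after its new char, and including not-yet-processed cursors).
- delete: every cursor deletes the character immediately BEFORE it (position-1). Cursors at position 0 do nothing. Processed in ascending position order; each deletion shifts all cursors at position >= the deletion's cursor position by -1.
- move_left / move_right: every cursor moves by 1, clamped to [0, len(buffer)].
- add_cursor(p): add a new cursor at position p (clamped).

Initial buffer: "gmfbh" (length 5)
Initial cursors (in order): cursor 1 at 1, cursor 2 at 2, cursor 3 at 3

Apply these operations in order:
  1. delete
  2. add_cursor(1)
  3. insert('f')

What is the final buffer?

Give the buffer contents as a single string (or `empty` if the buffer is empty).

After op 1 (delete): buffer="bh" (len 2), cursors c1@0 c2@0 c3@0, authorship ..
After op 2 (add_cursor(1)): buffer="bh" (len 2), cursors c1@0 c2@0 c3@0 c4@1, authorship ..
After op 3 (insert('f')): buffer="fffbfh" (len 6), cursors c1@3 c2@3 c3@3 c4@5, authorship 123.4.

Answer: fffbfh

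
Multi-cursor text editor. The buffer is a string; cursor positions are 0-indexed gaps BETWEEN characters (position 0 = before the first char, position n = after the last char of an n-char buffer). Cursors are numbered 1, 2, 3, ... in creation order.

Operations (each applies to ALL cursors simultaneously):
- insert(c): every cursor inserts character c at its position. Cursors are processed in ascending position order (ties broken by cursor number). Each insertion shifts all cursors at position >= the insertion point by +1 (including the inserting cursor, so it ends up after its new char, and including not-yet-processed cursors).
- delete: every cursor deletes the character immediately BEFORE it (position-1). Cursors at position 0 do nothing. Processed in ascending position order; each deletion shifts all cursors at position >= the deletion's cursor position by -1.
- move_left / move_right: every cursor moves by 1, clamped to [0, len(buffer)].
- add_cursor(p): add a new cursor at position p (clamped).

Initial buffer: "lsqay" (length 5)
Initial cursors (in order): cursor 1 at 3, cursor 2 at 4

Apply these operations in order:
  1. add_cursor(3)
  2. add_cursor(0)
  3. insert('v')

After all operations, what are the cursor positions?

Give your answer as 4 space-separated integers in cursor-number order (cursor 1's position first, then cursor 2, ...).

After op 1 (add_cursor(3)): buffer="lsqay" (len 5), cursors c1@3 c3@3 c2@4, authorship .....
After op 2 (add_cursor(0)): buffer="lsqay" (len 5), cursors c4@0 c1@3 c3@3 c2@4, authorship .....
After op 3 (insert('v')): buffer="vlsqvvavy" (len 9), cursors c4@1 c1@6 c3@6 c2@8, authorship 4...13.2.

Answer: 6 8 6 1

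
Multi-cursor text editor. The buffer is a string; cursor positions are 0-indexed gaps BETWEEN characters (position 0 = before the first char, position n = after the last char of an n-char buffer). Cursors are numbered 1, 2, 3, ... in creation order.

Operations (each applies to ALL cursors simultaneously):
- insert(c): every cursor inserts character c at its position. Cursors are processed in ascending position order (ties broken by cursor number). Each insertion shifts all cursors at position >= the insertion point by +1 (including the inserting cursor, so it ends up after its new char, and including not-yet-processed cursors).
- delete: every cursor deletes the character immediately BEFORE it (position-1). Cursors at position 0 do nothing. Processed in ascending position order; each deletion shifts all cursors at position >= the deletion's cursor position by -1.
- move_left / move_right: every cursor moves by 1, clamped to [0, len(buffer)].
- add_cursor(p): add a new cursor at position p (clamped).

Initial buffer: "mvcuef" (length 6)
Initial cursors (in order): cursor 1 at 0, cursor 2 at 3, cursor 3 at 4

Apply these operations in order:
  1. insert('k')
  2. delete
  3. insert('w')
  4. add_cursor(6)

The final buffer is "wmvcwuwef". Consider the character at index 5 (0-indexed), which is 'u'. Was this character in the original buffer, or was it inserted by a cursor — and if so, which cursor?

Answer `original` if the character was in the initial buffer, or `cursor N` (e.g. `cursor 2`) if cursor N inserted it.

Answer: original

Derivation:
After op 1 (insert('k')): buffer="kmvckukef" (len 9), cursors c1@1 c2@5 c3@7, authorship 1...2.3..
After op 2 (delete): buffer="mvcuef" (len 6), cursors c1@0 c2@3 c3@4, authorship ......
After op 3 (insert('w')): buffer="wmvcwuwef" (len 9), cursors c1@1 c2@5 c3@7, authorship 1...2.3..
After op 4 (add_cursor(6)): buffer="wmvcwuwef" (len 9), cursors c1@1 c2@5 c4@6 c3@7, authorship 1...2.3..
Authorship (.=original, N=cursor N): 1 . . . 2 . 3 . .
Index 5: author = original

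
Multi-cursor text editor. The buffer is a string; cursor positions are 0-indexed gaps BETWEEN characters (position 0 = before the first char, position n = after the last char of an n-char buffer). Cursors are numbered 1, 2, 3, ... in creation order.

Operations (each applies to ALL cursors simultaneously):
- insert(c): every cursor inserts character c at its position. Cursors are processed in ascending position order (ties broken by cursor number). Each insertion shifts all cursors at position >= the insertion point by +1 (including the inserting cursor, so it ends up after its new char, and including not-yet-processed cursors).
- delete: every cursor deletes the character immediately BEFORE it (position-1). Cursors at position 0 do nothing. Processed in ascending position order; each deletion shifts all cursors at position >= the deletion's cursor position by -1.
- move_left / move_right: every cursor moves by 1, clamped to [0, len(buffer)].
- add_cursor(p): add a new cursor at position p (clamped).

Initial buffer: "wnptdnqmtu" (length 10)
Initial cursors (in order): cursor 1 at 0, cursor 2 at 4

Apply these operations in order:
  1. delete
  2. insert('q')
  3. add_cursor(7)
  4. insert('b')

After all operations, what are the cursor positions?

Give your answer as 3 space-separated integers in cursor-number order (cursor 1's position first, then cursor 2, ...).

Answer: 2 7 10

Derivation:
After op 1 (delete): buffer="wnpdnqmtu" (len 9), cursors c1@0 c2@3, authorship .........
After op 2 (insert('q')): buffer="qwnpqdnqmtu" (len 11), cursors c1@1 c2@5, authorship 1...2......
After op 3 (add_cursor(7)): buffer="qwnpqdnqmtu" (len 11), cursors c1@1 c2@5 c3@7, authorship 1...2......
After op 4 (insert('b')): buffer="qbwnpqbdnbqmtu" (len 14), cursors c1@2 c2@7 c3@10, authorship 11...22..3....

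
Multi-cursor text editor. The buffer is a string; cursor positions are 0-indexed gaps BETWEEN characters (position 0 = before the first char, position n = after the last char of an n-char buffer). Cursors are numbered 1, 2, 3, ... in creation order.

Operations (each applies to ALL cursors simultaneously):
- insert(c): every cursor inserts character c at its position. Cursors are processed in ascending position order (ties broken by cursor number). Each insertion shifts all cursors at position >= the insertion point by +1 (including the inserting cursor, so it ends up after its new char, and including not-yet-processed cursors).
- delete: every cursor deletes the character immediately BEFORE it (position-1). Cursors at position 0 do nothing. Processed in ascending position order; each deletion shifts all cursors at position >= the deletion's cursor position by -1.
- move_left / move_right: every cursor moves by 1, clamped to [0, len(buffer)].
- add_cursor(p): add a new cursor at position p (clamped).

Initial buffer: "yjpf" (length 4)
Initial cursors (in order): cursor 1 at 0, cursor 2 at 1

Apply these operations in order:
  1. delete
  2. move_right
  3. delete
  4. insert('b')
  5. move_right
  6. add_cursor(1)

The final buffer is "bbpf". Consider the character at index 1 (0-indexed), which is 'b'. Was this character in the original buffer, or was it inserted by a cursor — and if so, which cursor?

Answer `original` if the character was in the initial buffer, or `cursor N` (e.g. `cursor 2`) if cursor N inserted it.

Answer: cursor 2

Derivation:
After op 1 (delete): buffer="jpf" (len 3), cursors c1@0 c2@0, authorship ...
After op 2 (move_right): buffer="jpf" (len 3), cursors c1@1 c2@1, authorship ...
After op 3 (delete): buffer="pf" (len 2), cursors c1@0 c2@0, authorship ..
After op 4 (insert('b')): buffer="bbpf" (len 4), cursors c1@2 c2@2, authorship 12..
After op 5 (move_right): buffer="bbpf" (len 4), cursors c1@3 c2@3, authorship 12..
After op 6 (add_cursor(1)): buffer="bbpf" (len 4), cursors c3@1 c1@3 c2@3, authorship 12..
Authorship (.=original, N=cursor N): 1 2 . .
Index 1: author = 2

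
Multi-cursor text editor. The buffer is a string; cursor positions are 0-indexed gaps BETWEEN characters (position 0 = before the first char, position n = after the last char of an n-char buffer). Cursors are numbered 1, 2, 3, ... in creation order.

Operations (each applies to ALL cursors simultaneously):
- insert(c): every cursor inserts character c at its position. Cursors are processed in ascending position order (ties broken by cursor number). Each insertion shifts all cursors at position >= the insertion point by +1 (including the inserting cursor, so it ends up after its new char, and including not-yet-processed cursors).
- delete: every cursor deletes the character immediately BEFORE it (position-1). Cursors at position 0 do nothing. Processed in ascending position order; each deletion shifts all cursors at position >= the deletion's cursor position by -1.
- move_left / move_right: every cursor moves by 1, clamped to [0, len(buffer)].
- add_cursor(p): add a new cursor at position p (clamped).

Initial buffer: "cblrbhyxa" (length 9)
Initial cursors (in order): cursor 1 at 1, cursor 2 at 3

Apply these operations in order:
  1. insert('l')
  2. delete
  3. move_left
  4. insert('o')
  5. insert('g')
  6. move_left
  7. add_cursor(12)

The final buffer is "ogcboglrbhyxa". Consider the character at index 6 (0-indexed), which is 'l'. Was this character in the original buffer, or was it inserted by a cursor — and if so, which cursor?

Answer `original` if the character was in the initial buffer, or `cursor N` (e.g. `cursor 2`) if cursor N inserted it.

Answer: original

Derivation:
After op 1 (insert('l')): buffer="clbllrbhyxa" (len 11), cursors c1@2 c2@5, authorship .1..2......
After op 2 (delete): buffer="cblrbhyxa" (len 9), cursors c1@1 c2@3, authorship .........
After op 3 (move_left): buffer="cblrbhyxa" (len 9), cursors c1@0 c2@2, authorship .........
After op 4 (insert('o')): buffer="ocbolrbhyxa" (len 11), cursors c1@1 c2@4, authorship 1..2.......
After op 5 (insert('g')): buffer="ogcboglrbhyxa" (len 13), cursors c1@2 c2@6, authorship 11..22.......
After op 6 (move_left): buffer="ogcboglrbhyxa" (len 13), cursors c1@1 c2@5, authorship 11..22.......
After op 7 (add_cursor(12)): buffer="ogcboglrbhyxa" (len 13), cursors c1@1 c2@5 c3@12, authorship 11..22.......
Authorship (.=original, N=cursor N): 1 1 . . 2 2 . . . . . . .
Index 6: author = original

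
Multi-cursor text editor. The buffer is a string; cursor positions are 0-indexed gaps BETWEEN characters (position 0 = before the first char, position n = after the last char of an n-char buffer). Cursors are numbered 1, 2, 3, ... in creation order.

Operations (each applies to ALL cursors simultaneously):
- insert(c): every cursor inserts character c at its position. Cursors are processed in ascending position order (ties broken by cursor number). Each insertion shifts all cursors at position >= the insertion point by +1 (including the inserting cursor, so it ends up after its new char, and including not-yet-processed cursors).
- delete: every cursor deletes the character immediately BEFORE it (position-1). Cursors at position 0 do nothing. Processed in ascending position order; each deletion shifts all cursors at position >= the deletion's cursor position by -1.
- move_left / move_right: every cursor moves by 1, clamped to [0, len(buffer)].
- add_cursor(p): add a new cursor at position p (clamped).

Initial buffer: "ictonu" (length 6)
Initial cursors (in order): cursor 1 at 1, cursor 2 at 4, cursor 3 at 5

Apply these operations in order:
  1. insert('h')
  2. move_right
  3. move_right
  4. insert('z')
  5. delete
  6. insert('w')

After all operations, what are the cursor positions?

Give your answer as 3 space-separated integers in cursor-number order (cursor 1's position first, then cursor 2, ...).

Answer: 5 10 12

Derivation:
After op 1 (insert('h')): buffer="ihctohnhu" (len 9), cursors c1@2 c2@6 c3@8, authorship .1...2.3.
After op 2 (move_right): buffer="ihctohnhu" (len 9), cursors c1@3 c2@7 c3@9, authorship .1...2.3.
After op 3 (move_right): buffer="ihctohnhu" (len 9), cursors c1@4 c2@8 c3@9, authorship .1...2.3.
After op 4 (insert('z')): buffer="ihctzohnhzuz" (len 12), cursors c1@5 c2@10 c3@12, authorship .1..1.2.32.3
After op 5 (delete): buffer="ihctohnhu" (len 9), cursors c1@4 c2@8 c3@9, authorship .1...2.3.
After op 6 (insert('w')): buffer="ihctwohnhwuw" (len 12), cursors c1@5 c2@10 c3@12, authorship .1..1.2.32.3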